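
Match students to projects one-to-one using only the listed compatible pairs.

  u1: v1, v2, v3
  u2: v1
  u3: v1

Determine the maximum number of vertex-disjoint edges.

2

Unit-capacity flow: source→left, listed edges, right→sink; max matching = max flow.
Augmenting path u1→v1 (+1); matched 1.
Augmenting path u2→v1→u1→v2 (+1); matched 2.
No augmenting path remains; maximum matching = 2.
König certificate: {u1, v1} is a vertex cover of size 2 (every listed pair touches it), so no matching can be larger.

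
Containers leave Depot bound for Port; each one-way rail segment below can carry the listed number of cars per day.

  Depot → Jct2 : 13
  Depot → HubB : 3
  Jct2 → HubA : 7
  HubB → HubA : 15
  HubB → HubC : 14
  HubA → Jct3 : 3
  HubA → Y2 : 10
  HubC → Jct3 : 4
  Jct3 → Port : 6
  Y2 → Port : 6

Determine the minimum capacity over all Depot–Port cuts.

Augment Depot→Jct2→HubA→Jct3→Port: bottleneck 3, flow now 3.
Augment Depot→Jct2→HubA→Y2→Port: bottleneck 4, flow now 7.
Augment Depot→HubB→HubA→Y2→Port: bottleneck 2, flow now 9.
Augment Depot→HubB→HubC→Jct3→Port: bottleneck 1, flow now 10.
No augmenting path remains; maximum flow = 10.
By max-flow min-cut, the minimum cut capacity equals the max flow.
In the residual graph, reachable from Depot: {Depot, Jct2}.
Min-cut edges: Depot→HubB (3), Jct2→HubA (7); capacity 3 + 7 = 10.

10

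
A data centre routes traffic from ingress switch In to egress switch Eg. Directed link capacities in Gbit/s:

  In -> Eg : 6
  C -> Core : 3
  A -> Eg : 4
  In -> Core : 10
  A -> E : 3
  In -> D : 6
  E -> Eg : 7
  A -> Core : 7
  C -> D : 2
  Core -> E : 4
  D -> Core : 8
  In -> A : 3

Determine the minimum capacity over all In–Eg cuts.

Augment In→Eg: bottleneck 6, flow now 6.
Augment In→A→Eg: bottleneck 3, flow now 9.
Augment In→Core→E→Eg: bottleneck 4, flow now 13.
No augmenting path remains; maximum flow = 13.
By max-flow min-cut, the minimum cut capacity equals the max flow.
In the residual graph, reachable from In: {In, D, Core}.
Min-cut edges: In→A (3), In→Eg (6), Core→E (4); capacity 3 + 6 + 4 = 13.

13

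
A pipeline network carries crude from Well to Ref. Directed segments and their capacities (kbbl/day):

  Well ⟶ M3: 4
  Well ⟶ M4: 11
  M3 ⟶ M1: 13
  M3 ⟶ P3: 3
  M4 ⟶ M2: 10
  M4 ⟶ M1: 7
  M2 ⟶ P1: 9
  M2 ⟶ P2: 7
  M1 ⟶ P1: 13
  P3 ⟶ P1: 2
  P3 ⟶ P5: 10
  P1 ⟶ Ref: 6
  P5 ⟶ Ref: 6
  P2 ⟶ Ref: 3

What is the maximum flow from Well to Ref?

12

Augment Well→M3→M1→P1→Ref: bottleneck 4, flow now 4.
Augment Well→M4→M2→P1→Ref: bottleneck 2, flow now 6.
Augment Well→M4→M2→P2→Ref: bottleneck 3, flow now 9.
Augment Well→M4→M1→M3→P3→P5→Ref: bottleneck 3, flow now 12. (uses reverse residual edge)
No augmenting path remains; maximum flow = 12.
In the residual graph, reachable from Well: {Well, M3, M4, M2, M1, P1, P2}.
Min-cut edges: M3→P3 (3), P1→Ref (6), P2→Ref (3); capacity 3 + 6 + 3 = 12.
This cut is saturated, so no flow can exceed 12.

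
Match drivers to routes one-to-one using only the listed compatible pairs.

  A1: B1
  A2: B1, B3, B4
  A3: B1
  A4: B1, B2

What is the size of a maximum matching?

Unit-capacity flow: source→left, listed edges, right→sink; max matching = max flow.
Augmenting path A1→B1 (+1); matched 1.
Augmenting path A2→B3 (+1); matched 2.
Augmenting path A4→B2 (+1); matched 3.
No augmenting path remains; maximum matching = 3.
König certificate: {A2, A4, B1} is a vertex cover of size 3 (every listed pair touches it), so no matching can be larger.

3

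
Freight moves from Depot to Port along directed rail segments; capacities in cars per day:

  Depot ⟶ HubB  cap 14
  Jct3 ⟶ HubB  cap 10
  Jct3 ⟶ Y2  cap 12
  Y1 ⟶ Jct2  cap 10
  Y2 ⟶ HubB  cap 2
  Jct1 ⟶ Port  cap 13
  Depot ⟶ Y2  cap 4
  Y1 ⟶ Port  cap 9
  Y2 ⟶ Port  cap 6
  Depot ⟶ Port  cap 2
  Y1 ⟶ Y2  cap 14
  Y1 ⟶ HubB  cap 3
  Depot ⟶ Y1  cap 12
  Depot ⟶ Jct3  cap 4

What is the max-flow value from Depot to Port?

Augment Depot→Port: bottleneck 2, flow now 2.
Augment Depot→Y1→Port: bottleneck 9, flow now 11.
Augment Depot→Y2→Port: bottleneck 4, flow now 15.
Augment Depot→Jct3→Y2→Port: bottleneck 2, flow now 17.
No augmenting path remains; maximum flow = 17.
In the residual graph, reachable from Depot: {Depot, Jct3, Y1, Y2, HubB, Jct2}.
Min-cut edges: Depot→Port (2), Y1→Port (9), Y2→Port (6); capacity 2 + 9 + 6 = 17.
This cut is saturated, so no flow can exceed 17.

17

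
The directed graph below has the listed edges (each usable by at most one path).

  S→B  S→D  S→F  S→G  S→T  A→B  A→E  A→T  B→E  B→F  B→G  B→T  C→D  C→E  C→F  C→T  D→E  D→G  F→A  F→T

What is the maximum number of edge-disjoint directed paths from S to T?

3

Assign every edge capacity 1; by Menger, the answer equals the max flow.
Path S→T (+1); total 1.
Path S→B→T (+1); total 2.
Path S→F→T (+1); total 3.
No residual S→T path; max flow = 3.
Certifying cut of size 3: {S→B, S→F, S→T}.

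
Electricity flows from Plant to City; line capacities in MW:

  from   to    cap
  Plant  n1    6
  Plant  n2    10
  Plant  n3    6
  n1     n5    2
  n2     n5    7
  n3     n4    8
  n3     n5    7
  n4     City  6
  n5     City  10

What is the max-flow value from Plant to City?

15

Augment Plant→n1→n5→City: bottleneck 2, flow now 2.
Augment Plant→n2→n5→City: bottleneck 7, flow now 9.
Augment Plant→n3→n4→City: bottleneck 6, flow now 15.
No augmenting path remains; maximum flow = 15.
In the residual graph, reachable from Plant: {Plant, n1, n2}.
Min-cut edges: Plant→n3 (6), n1→n5 (2), n2→n5 (7); capacity 6 + 2 + 7 = 15.
This cut is saturated, so no flow can exceed 15.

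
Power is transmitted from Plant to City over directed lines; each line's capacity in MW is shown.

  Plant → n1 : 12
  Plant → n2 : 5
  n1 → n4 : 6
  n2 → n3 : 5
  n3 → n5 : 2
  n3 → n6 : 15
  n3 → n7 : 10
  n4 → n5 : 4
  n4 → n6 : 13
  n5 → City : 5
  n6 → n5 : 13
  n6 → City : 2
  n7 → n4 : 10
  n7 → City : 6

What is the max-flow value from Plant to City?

11

Augment Plant→n1→n4→n5→City: bottleneck 4, flow now 4.
Augment Plant→n1→n4→n6→City: bottleneck 2, flow now 6.
Augment Plant→n2→n3→n5→City: bottleneck 1, flow now 7.
Augment Plant→n2→n3→n7→City: bottleneck 4, flow now 11.
No augmenting path remains; maximum flow = 11.
In the residual graph, reachable from Plant: {Plant, n1}.
Min-cut edges: Plant→n2 (5), n1→n4 (6); capacity 5 + 6 = 11.
This cut is saturated, so no flow can exceed 11.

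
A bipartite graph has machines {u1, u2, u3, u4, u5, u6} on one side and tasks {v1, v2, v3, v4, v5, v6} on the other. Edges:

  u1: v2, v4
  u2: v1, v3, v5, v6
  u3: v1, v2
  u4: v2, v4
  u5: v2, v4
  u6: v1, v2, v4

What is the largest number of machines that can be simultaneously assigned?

Unit-capacity flow: source→left, listed edges, right→sink; max matching = max flow.
Augmenting path u1→v2 (+1); matched 1.
Augmenting path u2→v1 (+1); matched 2.
Augmenting path u4→v4 (+1); matched 3.
Augmenting path u3→v1→u2→v3 (+1); matched 4.
No augmenting path remains; maximum matching = 4.
König certificate: {u2, v1, v2, v4} is a vertex cover of size 4 (every listed pair touches it), so no matching can be larger.

4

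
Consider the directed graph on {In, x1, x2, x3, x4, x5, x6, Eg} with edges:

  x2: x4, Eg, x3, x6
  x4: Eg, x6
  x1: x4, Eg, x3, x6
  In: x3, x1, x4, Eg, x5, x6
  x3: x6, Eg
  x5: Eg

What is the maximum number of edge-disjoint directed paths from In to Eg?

5

Assign every edge capacity 1; by Menger, the answer equals the max flow.
Path In→Eg (+1); total 1.
Path In→x1→Eg (+1); total 2.
Path In→x3→Eg (+1); total 3.
Path In→x4→Eg (+1); total 4.
Path In→x5→Eg (+1); total 5.
No residual In→Eg path; max flow = 5.
Certifying cut of size 5: {In→Eg, In→x1, In→x3, In→x4, In→x5}.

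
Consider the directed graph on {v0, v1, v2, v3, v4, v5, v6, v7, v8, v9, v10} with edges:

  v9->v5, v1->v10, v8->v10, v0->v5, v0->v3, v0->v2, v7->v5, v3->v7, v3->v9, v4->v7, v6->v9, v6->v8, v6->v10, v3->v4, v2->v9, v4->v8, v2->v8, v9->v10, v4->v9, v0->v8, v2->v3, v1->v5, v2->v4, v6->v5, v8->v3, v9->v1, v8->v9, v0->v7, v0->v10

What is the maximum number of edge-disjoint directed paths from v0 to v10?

Assign every edge capacity 1; by Menger, the answer equals the max flow.
Path v0→v10 (+1); total 1.
Path v0→v8→v10 (+1); total 2.
Path v0→v2→v9→v10 (+1); total 3.
Path v0→v3→v9→v1→v10 (+1); total 4.
No residual v0→v10 path; max flow = 4.
Certifying cut of size 4: {v0→v10, v0→v2, v0→v3, v0→v8}.

4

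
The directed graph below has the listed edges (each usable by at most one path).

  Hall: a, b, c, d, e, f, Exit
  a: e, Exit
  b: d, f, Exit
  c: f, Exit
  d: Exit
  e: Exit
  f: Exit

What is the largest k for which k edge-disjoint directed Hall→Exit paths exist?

Assign every edge capacity 1; by Menger, the answer equals the max flow.
Path Hall→Exit (+1); total 1.
Path Hall→a→Exit (+1); total 2.
Path Hall→b→Exit (+1); total 3.
Path Hall→c→Exit (+1); total 4.
Path Hall→d→Exit (+1); total 5.
Path Hall→e→Exit (+1); total 6.
Path Hall→f→Exit (+1); total 7.
No residual Hall→Exit path; max flow = 7.
Certifying cut of size 7: {Hall→Exit, Hall→a, Hall→b, Hall→c, Hall→d, Hall→e, Hall→f}.

7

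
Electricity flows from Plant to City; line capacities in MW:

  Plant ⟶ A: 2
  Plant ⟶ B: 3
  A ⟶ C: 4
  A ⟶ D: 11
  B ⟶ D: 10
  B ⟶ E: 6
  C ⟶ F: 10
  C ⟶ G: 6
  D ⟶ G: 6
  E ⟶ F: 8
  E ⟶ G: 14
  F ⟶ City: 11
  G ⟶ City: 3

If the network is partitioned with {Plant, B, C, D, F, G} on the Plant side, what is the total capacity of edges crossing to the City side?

22

Edges leaving {Plant, B, C, D, F, G}: Plant→A (2), B→E (6), F→City (11), G→City (3).
Cut capacity = 2 + 6 + 11 + 3 = 22.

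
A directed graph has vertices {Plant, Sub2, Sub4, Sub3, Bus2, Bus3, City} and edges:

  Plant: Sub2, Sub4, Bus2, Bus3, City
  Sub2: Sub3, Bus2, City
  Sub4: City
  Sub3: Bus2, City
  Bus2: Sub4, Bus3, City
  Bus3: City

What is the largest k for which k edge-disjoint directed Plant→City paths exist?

5

Assign every edge capacity 1; by Menger, the answer equals the max flow.
Path Plant→City (+1); total 1.
Path Plant→Sub2→City (+1); total 2.
Path Plant→Sub4→City (+1); total 3.
Path Plant→Bus2→City (+1); total 4.
Path Plant→Bus3→City (+1); total 5.
No residual Plant→City path; max flow = 5.
Certifying cut of size 5: {Plant→Bus2, Plant→Bus3, Plant→City, Plant→Sub2, Plant→Sub4}.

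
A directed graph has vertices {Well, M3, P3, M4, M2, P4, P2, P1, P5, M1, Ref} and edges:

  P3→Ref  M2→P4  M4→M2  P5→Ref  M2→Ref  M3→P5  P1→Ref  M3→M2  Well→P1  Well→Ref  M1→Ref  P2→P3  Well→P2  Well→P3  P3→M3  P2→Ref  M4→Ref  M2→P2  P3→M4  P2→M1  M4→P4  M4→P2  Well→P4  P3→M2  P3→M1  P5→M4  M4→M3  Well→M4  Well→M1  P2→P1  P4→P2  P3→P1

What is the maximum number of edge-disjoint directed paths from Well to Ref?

7

Assign every edge capacity 1; by Menger, the answer equals the max flow.
Path Well→Ref (+1); total 1.
Path Well→P3→Ref (+1); total 2.
Path Well→M4→Ref (+1); total 3.
Path Well→P2→Ref (+1); total 4.
Path Well→P1→Ref (+1); total 5.
Path Well→M1→Ref (+1); total 6.
Path Well→P4→P2→P3→M2→Ref (+1); total 7.
No residual Well→Ref path; max flow = 7.
Certifying cut of size 7: {Well→M1, Well→M4, Well→P1, Well→P2, Well→P3, Well→P4, Well→Ref}.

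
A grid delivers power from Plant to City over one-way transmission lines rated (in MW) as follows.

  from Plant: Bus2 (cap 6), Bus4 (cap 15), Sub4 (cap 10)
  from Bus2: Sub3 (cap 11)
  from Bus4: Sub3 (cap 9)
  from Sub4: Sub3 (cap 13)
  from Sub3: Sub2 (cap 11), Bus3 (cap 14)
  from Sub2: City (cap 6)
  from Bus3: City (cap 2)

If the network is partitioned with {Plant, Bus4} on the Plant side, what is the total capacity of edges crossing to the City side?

25

Edges leaving {Plant, Bus4}: Plant→Bus2 (6), Plant→Sub4 (10), Bus4→Sub3 (9).
Cut capacity = 6 + 10 + 9 = 25.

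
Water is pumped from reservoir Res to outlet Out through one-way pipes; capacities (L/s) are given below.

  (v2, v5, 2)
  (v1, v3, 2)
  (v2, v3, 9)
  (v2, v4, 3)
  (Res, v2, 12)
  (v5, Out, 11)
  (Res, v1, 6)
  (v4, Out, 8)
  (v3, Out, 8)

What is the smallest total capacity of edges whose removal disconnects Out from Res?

Augment Res→v1→v3→Out: bottleneck 2, flow now 2.
Augment Res→v2→v3→Out: bottleneck 6, flow now 8.
Augment Res→v2→v4→Out: bottleneck 3, flow now 11.
Augment Res→v2→v5→Out: bottleneck 2, flow now 13.
No augmenting path remains; maximum flow = 13.
By max-flow min-cut, the minimum cut capacity equals the max flow.
In the residual graph, reachable from Res: {Res, v1, v2, v3}.
Min-cut edges: v2→v4 (3), v2→v5 (2), v3→Out (8); capacity 3 + 2 + 8 = 13.

13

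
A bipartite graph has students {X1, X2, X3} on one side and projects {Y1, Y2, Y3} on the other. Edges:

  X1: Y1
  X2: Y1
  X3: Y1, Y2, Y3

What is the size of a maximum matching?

Unit-capacity flow: source→left, listed edges, right→sink; max matching = max flow.
Augmenting path X1→Y1 (+1); matched 1.
Augmenting path X3→Y2 (+1); matched 2.
No augmenting path remains; maximum matching = 2.
König certificate: {X3, Y1} is a vertex cover of size 2 (every listed pair touches it), so no matching can be larger.

2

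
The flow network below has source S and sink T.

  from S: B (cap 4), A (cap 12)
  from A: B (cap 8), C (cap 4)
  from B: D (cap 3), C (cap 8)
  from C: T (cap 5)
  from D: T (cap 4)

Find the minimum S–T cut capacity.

Augment S→A→C→T: bottleneck 4, flow now 4.
Augment S→B→C→T: bottleneck 1, flow now 5.
Augment S→B→D→T: bottleneck 3, flow now 8.
No augmenting path remains; maximum flow = 8.
By max-flow min-cut, the minimum cut capacity equals the max flow.
In the residual graph, reachable from S: {S, A, B, C}.
Min-cut edges: B→D (3), C→T (5); capacity 3 + 5 = 8.

8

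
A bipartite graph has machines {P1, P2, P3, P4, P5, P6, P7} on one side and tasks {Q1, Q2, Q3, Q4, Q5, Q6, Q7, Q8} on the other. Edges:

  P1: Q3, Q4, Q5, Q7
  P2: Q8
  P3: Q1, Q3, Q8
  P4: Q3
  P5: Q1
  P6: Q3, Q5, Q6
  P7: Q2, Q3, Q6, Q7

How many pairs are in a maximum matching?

Unit-capacity flow: source→left, listed edges, right→sink; max matching = max flow.
Augmenting path P1→Q3 (+1); matched 1.
Augmenting path P2→Q8 (+1); matched 2.
Augmenting path P3→Q1 (+1); matched 3.
Augmenting path P6→Q5 (+1); matched 4.
Augmenting path P7→Q2 (+1); matched 5.
Augmenting path P4→Q3→P1→Q4 (+1); matched 6.
No augmenting path remains; maximum matching = 6.
König certificate: {P1, P6, P7, Q1, Q3, Q8} is a vertex cover of size 6 (every listed pair touches it), so no matching can be larger.

6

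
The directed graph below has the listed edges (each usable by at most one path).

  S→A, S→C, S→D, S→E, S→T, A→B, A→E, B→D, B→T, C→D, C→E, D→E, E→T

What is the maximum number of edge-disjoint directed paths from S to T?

Assign every edge capacity 1; by Menger, the answer equals the max flow.
Path S→T (+1); total 1.
Path S→E→T (+1); total 2.
Path S→A→B→T (+1); total 3.
No residual S→T path; max flow = 3.
Certifying cut of size 3: {E→T, S→A, S→T}.

3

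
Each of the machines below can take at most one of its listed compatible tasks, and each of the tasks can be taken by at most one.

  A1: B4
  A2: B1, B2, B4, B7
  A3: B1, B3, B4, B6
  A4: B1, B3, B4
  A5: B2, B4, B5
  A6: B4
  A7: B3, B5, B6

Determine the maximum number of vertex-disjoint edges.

6

Unit-capacity flow: source→left, listed edges, right→sink; max matching = max flow.
Augmenting path A1→B4 (+1); matched 1.
Augmenting path A2→B1 (+1); matched 2.
Augmenting path A3→B3 (+1); matched 3.
Augmenting path A5→B2 (+1); matched 4.
Augmenting path A7→B5 (+1); matched 5.
Augmenting path A4→B1→A2→B7 (+1); matched 6.
No augmenting path remains; maximum matching = 6.
König certificate: {A2, A3, A4, A5, A7, B4} is a vertex cover of size 6 (every listed pair touches it), so no matching can be larger.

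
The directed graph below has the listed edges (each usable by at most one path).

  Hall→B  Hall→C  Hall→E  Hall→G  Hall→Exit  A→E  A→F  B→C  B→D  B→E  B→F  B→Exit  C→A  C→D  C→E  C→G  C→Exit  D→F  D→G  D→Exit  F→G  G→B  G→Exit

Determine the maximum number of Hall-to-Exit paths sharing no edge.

4

Assign every edge capacity 1; by Menger, the answer equals the max flow.
Path Hall→Exit (+1); total 1.
Path Hall→B→Exit (+1); total 2.
Path Hall→C→Exit (+1); total 3.
Path Hall→G→Exit (+1); total 4.
No residual Hall→Exit path; max flow = 4.
Certifying cut of size 4: {Hall→B, Hall→C, Hall→Exit, Hall→G}.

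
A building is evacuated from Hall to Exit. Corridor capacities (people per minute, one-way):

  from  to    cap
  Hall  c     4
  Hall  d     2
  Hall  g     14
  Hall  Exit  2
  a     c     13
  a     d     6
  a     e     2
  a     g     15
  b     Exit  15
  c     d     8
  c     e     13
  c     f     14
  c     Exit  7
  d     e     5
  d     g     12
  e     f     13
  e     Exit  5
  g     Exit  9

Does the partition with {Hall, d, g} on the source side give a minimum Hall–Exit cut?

Given cut capacity: 4 + 2 + 5 + 9 = 20.
Augment Hall→Exit: bottleneck 2, flow now 2.
Augment Hall→c→Exit: bottleneck 4, flow now 6.
Augment Hall→g→Exit: bottleneck 9, flow now 15.
Augment Hall→d→e→Exit: bottleneck 2, flow now 17.
No augmenting path remains; maximum flow = 17.
In the residual graph, reachable from Hall: {Hall, g}.
Min-cut edges: Hall→c (4), Hall→d (2), Hall→Exit (2), g→Exit (9); capacity 4 + 2 + 2 + 9 = 17.
Cut capacity 20 exceeds the max flow 17, so it is not minimum.

No — its capacity is 20, but the minimum cut has capacity 17.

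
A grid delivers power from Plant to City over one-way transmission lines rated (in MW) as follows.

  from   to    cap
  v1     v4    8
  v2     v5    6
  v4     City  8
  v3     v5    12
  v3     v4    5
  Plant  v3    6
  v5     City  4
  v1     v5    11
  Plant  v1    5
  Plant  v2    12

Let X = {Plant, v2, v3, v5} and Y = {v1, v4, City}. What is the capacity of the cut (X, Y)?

14

Edges leaving {Plant, v2, v3, v5}: Plant→v1 (5), v3→v4 (5), v5→City (4).
Cut capacity = 5 + 5 + 4 = 14.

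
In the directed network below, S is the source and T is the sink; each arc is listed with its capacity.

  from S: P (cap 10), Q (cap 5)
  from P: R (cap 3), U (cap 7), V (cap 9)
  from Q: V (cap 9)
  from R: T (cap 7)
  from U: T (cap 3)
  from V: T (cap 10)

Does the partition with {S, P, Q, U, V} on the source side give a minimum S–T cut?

No — its capacity is 16, but the minimum cut has capacity 15.

Given cut capacity: 3 + 3 + 10 = 16.
Augment S→P→R→T: bottleneck 3, flow now 3.
Augment S→P→U→T: bottleneck 3, flow now 6.
Augment S→P→V→T: bottleneck 4, flow now 10.
Augment S→Q→V→T: bottleneck 5, flow now 15.
No augmenting path remains; maximum flow = 15.
In the residual graph, reachable from S: {S}.
Min-cut edges: S→P (10), S→Q (5); capacity 10 + 5 = 15.
Cut capacity 16 exceeds the max flow 15, so it is not minimum.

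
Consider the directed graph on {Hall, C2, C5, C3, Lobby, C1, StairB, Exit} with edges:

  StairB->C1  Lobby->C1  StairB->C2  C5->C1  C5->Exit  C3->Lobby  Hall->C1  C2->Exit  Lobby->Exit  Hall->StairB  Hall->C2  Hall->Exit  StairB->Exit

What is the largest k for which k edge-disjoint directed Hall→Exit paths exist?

3

Assign every edge capacity 1; by Menger, the answer equals the max flow.
Path Hall→Exit (+1); total 1.
Path Hall→C2→Exit (+1); total 2.
Path Hall→StairB→Exit (+1); total 3.
No residual Hall→Exit path; max flow = 3.
Certifying cut of size 3: {Hall→C2, Hall→Exit, Hall→StairB}.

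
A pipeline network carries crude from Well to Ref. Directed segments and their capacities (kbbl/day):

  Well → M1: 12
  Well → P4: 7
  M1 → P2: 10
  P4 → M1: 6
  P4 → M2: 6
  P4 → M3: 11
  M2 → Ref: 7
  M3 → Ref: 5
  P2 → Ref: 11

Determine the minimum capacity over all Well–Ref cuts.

17

Augment Well→M1→P2→Ref: bottleneck 10, flow now 10.
Augment Well→P4→M2→Ref: bottleneck 6, flow now 16.
Augment Well→P4→M3→Ref: bottleneck 1, flow now 17.
No augmenting path remains; maximum flow = 17.
By max-flow min-cut, the minimum cut capacity equals the max flow.
In the residual graph, reachable from Well: {Well, M1}.
Min-cut edges: Well→P4 (7), M1→P2 (10); capacity 7 + 10 = 17.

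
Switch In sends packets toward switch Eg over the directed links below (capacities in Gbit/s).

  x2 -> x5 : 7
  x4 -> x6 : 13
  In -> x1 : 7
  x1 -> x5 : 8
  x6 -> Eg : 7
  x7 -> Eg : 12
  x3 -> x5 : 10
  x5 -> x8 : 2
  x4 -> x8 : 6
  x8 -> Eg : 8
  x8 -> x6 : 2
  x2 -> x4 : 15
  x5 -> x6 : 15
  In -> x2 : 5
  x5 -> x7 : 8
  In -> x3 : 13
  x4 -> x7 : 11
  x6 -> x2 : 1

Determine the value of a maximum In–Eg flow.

22

Augment In→x1→x5→x6→Eg: bottleneck 7, flow now 7.
Augment In→x2→x4→x7→Eg: bottleneck 5, flow now 12.
Augment In→x3→x5→x7→Eg: bottleneck 7, flow now 19.
Augment In→x3→x5→x8→Eg: bottleneck 2, flow now 21.
Augment In→x3→x5→x7→x4→x8→Eg: bottleneck 1, flow now 22. (uses reverse residual edge)
No augmenting path remains; maximum flow = 22.
In the residual graph, reachable from In: {In, x3}.
Min-cut edges: In→x1 (7), In→x2 (5), x3→x5 (10); capacity 7 + 5 + 10 = 22.
This cut is saturated, so no flow can exceed 22.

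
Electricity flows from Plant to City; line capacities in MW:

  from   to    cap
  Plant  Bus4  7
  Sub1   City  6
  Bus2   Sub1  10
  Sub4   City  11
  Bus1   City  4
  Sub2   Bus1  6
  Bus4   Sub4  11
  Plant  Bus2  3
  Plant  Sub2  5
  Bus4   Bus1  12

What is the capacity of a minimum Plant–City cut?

14

Augment Plant→Bus2→Sub1→City: bottleneck 3, flow now 3.
Augment Plant→Sub2→Bus1→City: bottleneck 4, flow now 7.
Augment Plant→Bus4→Sub4→City: bottleneck 7, flow now 14.
No augmenting path remains; maximum flow = 14.
By max-flow min-cut, the minimum cut capacity equals the max flow.
In the residual graph, reachable from Plant: {Plant, Sub2, Bus1}.
Min-cut edges: Plant→Bus2 (3), Plant→Bus4 (7), Bus1→City (4); capacity 3 + 7 + 4 = 14.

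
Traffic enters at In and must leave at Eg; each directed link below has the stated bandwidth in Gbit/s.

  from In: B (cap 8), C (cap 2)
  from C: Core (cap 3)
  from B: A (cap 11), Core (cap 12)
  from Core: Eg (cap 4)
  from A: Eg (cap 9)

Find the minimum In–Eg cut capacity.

10

Augment In→C→Core→Eg: bottleneck 2, flow now 2.
Augment In→B→Core→Eg: bottleneck 2, flow now 4.
Augment In→B→A→Eg: bottleneck 6, flow now 10.
No augmenting path remains; maximum flow = 10.
By max-flow min-cut, the minimum cut capacity equals the max flow.
In the residual graph, reachable from In: {In}.
Min-cut edges: In→C (2), In→B (8); capacity 2 + 8 = 10.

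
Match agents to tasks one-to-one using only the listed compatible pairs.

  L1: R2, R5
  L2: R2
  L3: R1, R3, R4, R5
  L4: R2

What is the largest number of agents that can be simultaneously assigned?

3

Unit-capacity flow: source→left, listed edges, right→sink; max matching = max flow.
Augmenting path L1→R2 (+1); matched 1.
Augmenting path L3→R1 (+1); matched 2.
Augmenting path L2→R2→L1→R5 (+1); matched 3.
No augmenting path remains; maximum matching = 3.
König certificate: {L1, L3, R2} is a vertex cover of size 3 (every listed pair touches it), so no matching can be larger.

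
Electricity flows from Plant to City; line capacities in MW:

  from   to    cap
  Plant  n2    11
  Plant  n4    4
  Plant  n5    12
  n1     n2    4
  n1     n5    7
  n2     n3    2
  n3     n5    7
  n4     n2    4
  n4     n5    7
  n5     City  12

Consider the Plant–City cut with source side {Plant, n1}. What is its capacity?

Edges leaving {Plant, n1}: Plant→n2 (11), Plant→n4 (4), Plant→n5 (12), n1→n2 (4), n1→n5 (7).
Cut capacity = 11 + 4 + 12 + 4 + 7 = 38.

38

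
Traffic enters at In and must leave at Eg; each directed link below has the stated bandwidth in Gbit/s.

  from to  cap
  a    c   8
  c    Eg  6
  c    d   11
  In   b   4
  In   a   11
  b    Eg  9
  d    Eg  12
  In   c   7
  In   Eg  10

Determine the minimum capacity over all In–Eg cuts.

Augment In→Eg: bottleneck 10, flow now 10.
Augment In→b→Eg: bottleneck 4, flow now 14.
Augment In→c→Eg: bottleneck 6, flow now 20.
Augment In→c→d→Eg: bottleneck 1, flow now 21.
Augment In→a→c→d→Eg: bottleneck 8, flow now 29.
No augmenting path remains; maximum flow = 29.
By max-flow min-cut, the minimum cut capacity equals the max flow.
In the residual graph, reachable from In: {In, a}.
Min-cut edges: In→b (4), In→c (7), In→Eg (10), a→c (8); capacity 4 + 7 + 10 + 8 = 29.

29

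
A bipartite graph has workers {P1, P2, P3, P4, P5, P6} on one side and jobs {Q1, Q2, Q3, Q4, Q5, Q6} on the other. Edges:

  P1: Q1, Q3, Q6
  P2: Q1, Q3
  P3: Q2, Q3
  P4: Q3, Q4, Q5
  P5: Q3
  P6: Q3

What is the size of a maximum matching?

Unit-capacity flow: source→left, listed edges, right→sink; max matching = max flow.
Augmenting path P1→Q1 (+1); matched 1.
Augmenting path P2→Q3 (+1); matched 2.
Augmenting path P3→Q2 (+1); matched 3.
Augmenting path P4→Q4 (+1); matched 4.
Augmenting path P5→Q3→P2→Q1→P1→Q6 (+1); matched 5.
No augmenting path remains; maximum matching = 5.
König certificate: {P1, P2, P3, P4, Q3} is a vertex cover of size 5 (every listed pair touches it), so no matching can be larger.

5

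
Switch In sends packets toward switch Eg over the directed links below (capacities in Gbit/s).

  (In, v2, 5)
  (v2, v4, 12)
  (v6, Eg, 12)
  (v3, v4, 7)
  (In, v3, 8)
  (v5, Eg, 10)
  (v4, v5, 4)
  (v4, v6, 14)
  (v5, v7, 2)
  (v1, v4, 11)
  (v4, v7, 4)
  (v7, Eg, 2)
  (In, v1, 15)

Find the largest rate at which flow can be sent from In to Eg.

18

Augment In→v1→v4→v5→Eg: bottleneck 4, flow now 4.
Augment In→v1→v4→v6→Eg: bottleneck 7, flow now 11.
Augment In→v2→v4→v6→Eg: bottleneck 5, flow now 16.
Augment In→v3→v4→v7→Eg: bottleneck 2, flow now 18.
No augmenting path remains; maximum flow = 18.
In the residual graph, reachable from In: {In, v1, v2, v3, v4, v6, v7}.
Min-cut edges: v4→v5 (4), v6→Eg (12), v7→Eg (2); capacity 4 + 12 + 2 = 18.
This cut is saturated, so no flow can exceed 18.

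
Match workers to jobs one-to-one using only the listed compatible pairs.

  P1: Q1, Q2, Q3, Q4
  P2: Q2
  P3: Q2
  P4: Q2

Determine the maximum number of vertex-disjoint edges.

Unit-capacity flow: source→left, listed edges, right→sink; max matching = max flow.
Augmenting path P1→Q1 (+1); matched 1.
Augmenting path P2→Q2 (+1); matched 2.
No augmenting path remains; maximum matching = 2.
König certificate: {P1, Q2} is a vertex cover of size 2 (every listed pair touches it), so no matching can be larger.

2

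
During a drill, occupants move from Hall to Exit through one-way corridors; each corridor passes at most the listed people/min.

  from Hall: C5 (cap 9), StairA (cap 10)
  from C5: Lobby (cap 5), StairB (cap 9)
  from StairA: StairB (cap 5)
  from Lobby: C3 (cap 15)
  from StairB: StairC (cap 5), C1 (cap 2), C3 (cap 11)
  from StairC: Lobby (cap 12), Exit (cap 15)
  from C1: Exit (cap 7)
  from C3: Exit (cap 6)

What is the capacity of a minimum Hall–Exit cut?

13

Augment Hall→C5→Lobby→C3→Exit: bottleneck 5, flow now 5.
Augment Hall→C5→StairB→StairC→Exit: bottleneck 4, flow now 9.
Augment Hall→StairA→StairB→StairC→Exit: bottleneck 1, flow now 10.
Augment Hall→StairA→StairB→C1→Exit: bottleneck 2, flow now 12.
Augment Hall→StairA→StairB→C3→Exit: bottleneck 1, flow now 13.
No augmenting path remains; maximum flow = 13.
By max-flow min-cut, the minimum cut capacity equals the max flow.
In the residual graph, reachable from Hall: {Hall, C5, StairA, Lobby, StairB, C3}.
Min-cut edges: StairB→StairC (5), StairB→C1 (2), C3→Exit (6); capacity 5 + 2 + 6 = 13.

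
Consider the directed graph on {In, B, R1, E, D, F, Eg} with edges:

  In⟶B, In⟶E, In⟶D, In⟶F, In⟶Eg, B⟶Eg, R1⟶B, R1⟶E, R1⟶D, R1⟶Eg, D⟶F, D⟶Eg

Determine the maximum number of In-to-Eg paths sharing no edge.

Assign every edge capacity 1; by Menger, the answer equals the max flow.
Path In→Eg (+1); total 1.
Path In→B→Eg (+1); total 2.
Path In→D→Eg (+1); total 3.
No residual In→Eg path; max flow = 3.
Certifying cut of size 3: {In→B, In→D, In→Eg}.

3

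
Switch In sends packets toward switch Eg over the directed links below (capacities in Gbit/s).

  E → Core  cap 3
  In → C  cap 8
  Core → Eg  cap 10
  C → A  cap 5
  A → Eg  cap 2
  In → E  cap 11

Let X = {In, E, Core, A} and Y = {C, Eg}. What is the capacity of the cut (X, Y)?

20

Edges leaving {In, E, Core, A}: In→C (8), Core→Eg (10), A→Eg (2).
Cut capacity = 8 + 10 + 2 = 20.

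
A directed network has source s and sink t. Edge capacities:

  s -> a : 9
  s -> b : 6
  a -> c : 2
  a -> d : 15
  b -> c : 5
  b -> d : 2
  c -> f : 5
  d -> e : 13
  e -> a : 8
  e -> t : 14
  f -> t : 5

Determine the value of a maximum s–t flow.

15

Augment s→a→c→f→t: bottleneck 2, flow now 2.
Augment s→a→d→e→t: bottleneck 7, flow now 9.
Augment s→b→c→f→t: bottleneck 3, flow now 12.
Augment s→b→d→e→t: bottleneck 2, flow now 14.
Augment s→b→c→a→d→e→t: bottleneck 1, flow now 15. (uses reverse residual edge)
No augmenting path remains; maximum flow = 15.
In the residual graph, reachable from s: {s}.
Min-cut edges: s→a (9), s→b (6); capacity 9 + 6 = 15.
This cut is saturated, so no flow can exceed 15.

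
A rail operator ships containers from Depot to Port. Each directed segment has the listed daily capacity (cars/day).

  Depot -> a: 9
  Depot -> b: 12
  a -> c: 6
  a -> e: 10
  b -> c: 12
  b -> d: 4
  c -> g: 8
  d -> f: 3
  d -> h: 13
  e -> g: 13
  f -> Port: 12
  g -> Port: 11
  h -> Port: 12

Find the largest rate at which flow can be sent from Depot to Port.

Augment Depot→a→c→g→Port: bottleneck 6, flow now 6.
Augment Depot→a→e→g→Port: bottleneck 3, flow now 9.
Augment Depot→b→c→g→Port: bottleneck 2, flow now 11.
Augment Depot→b→d→f→Port: bottleneck 3, flow now 14.
Augment Depot→b→d→h→Port: bottleneck 1, flow now 15.
No augmenting path remains; maximum flow = 15.
In the residual graph, reachable from Depot: {Depot, a, b, c, e, g}.
Min-cut edges: b→d (4), g→Port (11); capacity 4 + 11 = 15.
This cut is saturated, so no flow can exceed 15.

15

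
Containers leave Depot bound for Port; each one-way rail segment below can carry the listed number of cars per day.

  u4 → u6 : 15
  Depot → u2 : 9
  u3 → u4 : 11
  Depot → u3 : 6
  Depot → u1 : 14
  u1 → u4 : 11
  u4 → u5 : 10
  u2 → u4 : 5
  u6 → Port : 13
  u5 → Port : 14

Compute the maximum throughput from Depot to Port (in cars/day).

22

Augment Depot→u1→u4→u5→Port: bottleneck 10, flow now 10.
Augment Depot→u1→u4→u6→Port: bottleneck 1, flow now 11.
Augment Depot→u2→u4→u6→Port: bottleneck 5, flow now 16.
Augment Depot→u3→u4→u6→Port: bottleneck 6, flow now 22.
No augmenting path remains; maximum flow = 22.
In the residual graph, reachable from Depot: {Depot, u1, u2}.
Min-cut edges: Depot→u3 (6), u1→u4 (11), u2→u4 (5); capacity 6 + 11 + 5 = 22.
This cut is saturated, so no flow can exceed 22.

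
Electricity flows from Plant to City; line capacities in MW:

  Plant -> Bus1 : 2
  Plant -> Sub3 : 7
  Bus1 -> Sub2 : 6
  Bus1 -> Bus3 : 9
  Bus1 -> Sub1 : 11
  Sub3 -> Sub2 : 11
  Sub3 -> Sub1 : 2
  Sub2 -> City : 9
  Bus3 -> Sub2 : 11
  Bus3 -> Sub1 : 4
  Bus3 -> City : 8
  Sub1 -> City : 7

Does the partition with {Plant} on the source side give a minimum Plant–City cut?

Yes — it is a minimum cut (capacity 9).

Given cut capacity: 2 + 7 = 9.
Augment Plant→Bus1→Sub2→City: bottleneck 2, flow now 2.
Augment Plant→Sub3→Sub2→City: bottleneck 7, flow now 9.
No augmenting path remains; maximum flow = 9.
Cut capacity 9 equals the max flow, so it is a minimum cut.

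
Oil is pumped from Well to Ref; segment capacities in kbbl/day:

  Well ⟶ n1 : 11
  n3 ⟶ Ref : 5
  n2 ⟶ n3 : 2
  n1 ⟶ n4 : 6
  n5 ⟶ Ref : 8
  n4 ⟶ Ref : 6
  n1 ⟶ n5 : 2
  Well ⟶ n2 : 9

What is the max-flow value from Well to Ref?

10

Augment Well→n1→n4→Ref: bottleneck 6, flow now 6.
Augment Well→n1→n5→Ref: bottleneck 2, flow now 8.
Augment Well→n2→n3→Ref: bottleneck 2, flow now 10.
No augmenting path remains; maximum flow = 10.
In the residual graph, reachable from Well: {Well, n1, n2}.
Min-cut edges: n1→n4 (6), n1→n5 (2), n2→n3 (2); capacity 6 + 2 + 2 = 10.
This cut is saturated, so no flow can exceed 10.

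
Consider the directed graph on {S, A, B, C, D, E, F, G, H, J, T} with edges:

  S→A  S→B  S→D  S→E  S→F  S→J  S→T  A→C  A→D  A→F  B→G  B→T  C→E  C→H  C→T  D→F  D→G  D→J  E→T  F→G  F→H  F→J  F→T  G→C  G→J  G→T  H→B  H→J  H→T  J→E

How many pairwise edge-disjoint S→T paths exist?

6

Assign every edge capacity 1; by Menger, the answer equals the max flow.
Path S→T (+1); total 1.
Path S→B→T (+1); total 2.
Path S→E→T (+1); total 3.
Path S→F→T (+1); total 4.
Path S→A→C→T (+1); total 5.
Path S→D→G→T (+1); total 6.
No residual S→T path; max flow = 6.
Certifying cut of size 6: {E→T, S→A, S→B, S→D, S→F, S→T}.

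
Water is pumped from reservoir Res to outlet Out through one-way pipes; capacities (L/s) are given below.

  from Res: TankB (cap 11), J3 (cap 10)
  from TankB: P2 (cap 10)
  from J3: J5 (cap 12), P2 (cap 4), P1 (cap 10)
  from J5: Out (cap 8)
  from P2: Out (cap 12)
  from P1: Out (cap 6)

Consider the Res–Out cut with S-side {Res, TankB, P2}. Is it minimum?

No — its capacity is 22, but the minimum cut has capacity 20.

Given cut capacity: 10 + 12 = 22.
Augment Res→TankB→P2→Out: bottleneck 10, flow now 10.
Augment Res→J3→J5→Out: bottleneck 8, flow now 18.
Augment Res→J3→P2→Out: bottleneck 2, flow now 20.
No augmenting path remains; maximum flow = 20.
In the residual graph, reachable from Res: {Res, TankB}.
Min-cut edges: Res→J3 (10), TankB→P2 (10); capacity 10 + 10 = 20.
Cut capacity 22 exceeds the max flow 20, so it is not minimum.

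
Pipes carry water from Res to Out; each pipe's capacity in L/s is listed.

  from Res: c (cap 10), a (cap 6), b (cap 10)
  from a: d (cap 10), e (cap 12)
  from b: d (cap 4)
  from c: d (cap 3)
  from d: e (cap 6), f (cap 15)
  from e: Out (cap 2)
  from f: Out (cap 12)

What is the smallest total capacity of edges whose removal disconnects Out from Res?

Augment Res→a→e→Out: bottleneck 2, flow now 2.
Augment Res→a→d→f→Out: bottleneck 4, flow now 6.
Augment Res→b→d→f→Out: bottleneck 4, flow now 10.
Augment Res→c→d→f→Out: bottleneck 3, flow now 13.
No augmenting path remains; maximum flow = 13.
By max-flow min-cut, the minimum cut capacity equals the max flow.
In the residual graph, reachable from Res: {Res, b, c}.
Min-cut edges: Res→a (6), b→d (4), c→d (3); capacity 6 + 4 + 3 = 13.

13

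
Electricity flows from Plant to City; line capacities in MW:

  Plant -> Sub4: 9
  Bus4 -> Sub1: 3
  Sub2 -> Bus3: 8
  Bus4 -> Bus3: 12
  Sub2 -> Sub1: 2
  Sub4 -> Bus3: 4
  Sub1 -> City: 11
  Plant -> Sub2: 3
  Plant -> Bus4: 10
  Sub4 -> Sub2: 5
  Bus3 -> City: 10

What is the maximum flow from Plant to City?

15

Augment Plant→Sub2→Sub1→City: bottleneck 2, flow now 2.
Augment Plant→Sub2→Bus3→City: bottleneck 1, flow now 3.
Augment Plant→Bus4→Sub1→City: bottleneck 3, flow now 6.
Augment Plant→Bus4→Bus3→City: bottleneck 7, flow now 13.
Augment Plant→Sub4→Bus3→City: bottleneck 2, flow now 15.
No augmenting path remains; maximum flow = 15.
In the residual graph, reachable from Plant: {Plant, Sub2, Bus4, Sub4, Bus3}.
Min-cut edges: Sub2→Sub1 (2), Bus4→Sub1 (3), Bus3→City (10); capacity 2 + 3 + 10 = 15.
This cut is saturated, so no flow can exceed 15.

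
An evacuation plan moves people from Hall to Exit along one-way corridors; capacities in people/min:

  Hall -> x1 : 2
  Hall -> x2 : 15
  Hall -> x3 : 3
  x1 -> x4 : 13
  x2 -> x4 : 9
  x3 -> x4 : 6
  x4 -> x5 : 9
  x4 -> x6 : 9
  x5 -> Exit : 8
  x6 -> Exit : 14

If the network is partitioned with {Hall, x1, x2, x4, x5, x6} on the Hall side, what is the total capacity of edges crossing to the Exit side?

Edges leaving {Hall, x1, x2, x4, x5, x6}: Hall→x3 (3), x5→Exit (8), x6→Exit (14).
Cut capacity = 3 + 8 + 14 = 25.

25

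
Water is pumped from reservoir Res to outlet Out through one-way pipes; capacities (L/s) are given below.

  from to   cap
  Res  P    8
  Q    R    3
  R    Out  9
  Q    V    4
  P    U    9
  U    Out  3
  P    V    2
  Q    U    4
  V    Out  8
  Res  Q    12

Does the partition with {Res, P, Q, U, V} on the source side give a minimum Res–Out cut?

No — its capacity is 14, but the minimum cut has capacity 12.

Given cut capacity: 3 + 3 + 8 = 14.
Augment Res→P→U→Out: bottleneck 3, flow now 3.
Augment Res→P→V→Out: bottleneck 2, flow now 5.
Augment Res→Q→R→Out: bottleneck 3, flow now 8.
Augment Res→Q→V→Out: bottleneck 4, flow now 12.
No augmenting path remains; maximum flow = 12.
In the residual graph, reachable from Res: {Res, P, Q, U}.
Min-cut edges: P→V (2), Q→R (3), Q→V (4), U→Out (3); capacity 2 + 3 + 4 + 3 = 12.
Cut capacity 14 exceeds the max flow 12, so it is not minimum.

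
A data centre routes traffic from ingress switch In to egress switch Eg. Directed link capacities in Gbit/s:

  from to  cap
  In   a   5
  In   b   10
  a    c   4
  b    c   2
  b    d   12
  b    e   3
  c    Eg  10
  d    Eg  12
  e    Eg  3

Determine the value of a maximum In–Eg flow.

Augment In→a→c→Eg: bottleneck 4, flow now 4.
Augment In→b→c→Eg: bottleneck 2, flow now 6.
Augment In→b→d→Eg: bottleneck 8, flow now 14.
No augmenting path remains; maximum flow = 14.
In the residual graph, reachable from In: {In, a}.
Min-cut edges: In→b (10), a→c (4); capacity 10 + 4 = 14.
This cut is saturated, so no flow can exceed 14.

14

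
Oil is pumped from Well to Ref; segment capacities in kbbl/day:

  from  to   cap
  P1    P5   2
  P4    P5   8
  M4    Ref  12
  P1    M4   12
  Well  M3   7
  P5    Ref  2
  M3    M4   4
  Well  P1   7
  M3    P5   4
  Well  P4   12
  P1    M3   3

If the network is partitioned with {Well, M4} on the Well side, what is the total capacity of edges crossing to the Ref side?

38

Edges leaving {Well, M4}: Well→M3 (7), Well→P4 (12), Well→P1 (7), M4→Ref (12).
Cut capacity = 7 + 12 + 7 + 12 = 38.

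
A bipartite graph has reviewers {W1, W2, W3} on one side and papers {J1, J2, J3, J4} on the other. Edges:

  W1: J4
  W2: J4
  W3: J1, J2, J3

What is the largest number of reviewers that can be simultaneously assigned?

Unit-capacity flow: source→left, listed edges, right→sink; max matching = max flow.
Augmenting path W1→J4 (+1); matched 1.
Augmenting path W3→J1 (+1); matched 2.
No augmenting path remains; maximum matching = 2.
König certificate: {W3, J4} is a vertex cover of size 2 (every listed pair touches it), so no matching can be larger.

2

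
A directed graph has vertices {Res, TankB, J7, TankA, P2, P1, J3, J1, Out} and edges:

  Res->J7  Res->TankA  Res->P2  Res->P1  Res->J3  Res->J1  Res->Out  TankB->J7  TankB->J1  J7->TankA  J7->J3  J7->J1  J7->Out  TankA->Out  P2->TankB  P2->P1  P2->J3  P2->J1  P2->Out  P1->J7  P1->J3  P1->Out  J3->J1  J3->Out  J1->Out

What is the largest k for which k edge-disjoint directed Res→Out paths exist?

Assign every edge capacity 1; by Menger, the answer equals the max flow.
Path Res→Out (+1); total 1.
Path Res→J7→Out (+1); total 2.
Path Res→TankA→Out (+1); total 3.
Path Res→P2→Out (+1); total 4.
Path Res→P1→Out (+1); total 5.
Path Res→J3→Out (+1); total 6.
Path Res→J1→Out (+1); total 7.
No residual Res→Out path; max flow = 7.
Certifying cut of size 7: {Res→J1, Res→J3, Res→J7, Res→Out, Res→P1, Res→P2, Res→TankA}.

7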